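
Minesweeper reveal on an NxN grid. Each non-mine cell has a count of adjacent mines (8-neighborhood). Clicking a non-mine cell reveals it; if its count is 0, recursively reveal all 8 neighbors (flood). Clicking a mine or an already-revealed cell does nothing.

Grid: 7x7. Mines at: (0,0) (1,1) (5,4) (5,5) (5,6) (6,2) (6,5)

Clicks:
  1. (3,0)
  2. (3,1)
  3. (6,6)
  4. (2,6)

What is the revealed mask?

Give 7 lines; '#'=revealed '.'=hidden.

Click 1 (3,0) count=0: revealed 37 new [(0,2) (0,3) (0,4) (0,5) (0,6) (1,2) (1,3) (1,4) (1,5) (1,6) (2,0) (2,1) (2,2) (2,3) (2,4) (2,5) (2,6) (3,0) (3,1) (3,2) (3,3) (3,4) (3,5) (3,6) (4,0) (4,1) (4,2) (4,3) (4,4) (4,5) (4,6) (5,0) (5,1) (5,2) (5,3) (6,0) (6,1)] -> total=37
Click 2 (3,1) count=0: revealed 0 new [(none)] -> total=37
Click 3 (6,6) count=3: revealed 1 new [(6,6)] -> total=38
Click 4 (2,6) count=0: revealed 0 new [(none)] -> total=38

Answer: ..#####
..#####
#######
#######
#######
####...
##....#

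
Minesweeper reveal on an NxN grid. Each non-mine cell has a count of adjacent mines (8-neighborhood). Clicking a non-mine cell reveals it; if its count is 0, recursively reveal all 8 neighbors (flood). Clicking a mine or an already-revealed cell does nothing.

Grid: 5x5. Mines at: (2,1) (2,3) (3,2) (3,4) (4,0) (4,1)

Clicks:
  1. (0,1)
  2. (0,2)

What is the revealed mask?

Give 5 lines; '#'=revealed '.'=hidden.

Answer: #####
#####
.....
.....
.....

Derivation:
Click 1 (0,1) count=0: revealed 10 new [(0,0) (0,1) (0,2) (0,3) (0,4) (1,0) (1,1) (1,2) (1,3) (1,4)] -> total=10
Click 2 (0,2) count=0: revealed 0 new [(none)] -> total=10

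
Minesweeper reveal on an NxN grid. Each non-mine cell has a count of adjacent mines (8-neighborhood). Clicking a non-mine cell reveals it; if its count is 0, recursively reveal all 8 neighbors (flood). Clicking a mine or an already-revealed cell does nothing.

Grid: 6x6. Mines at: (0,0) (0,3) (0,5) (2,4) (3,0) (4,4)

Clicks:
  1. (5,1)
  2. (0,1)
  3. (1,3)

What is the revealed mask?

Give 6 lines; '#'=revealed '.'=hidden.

Answer: .#....
.###..
.###..
.###..
####..
####..

Derivation:
Click 1 (5,1) count=0: revealed 17 new [(1,1) (1,2) (1,3) (2,1) (2,2) (2,3) (3,1) (3,2) (3,3) (4,0) (4,1) (4,2) (4,3) (5,0) (5,1) (5,2) (5,3)] -> total=17
Click 2 (0,1) count=1: revealed 1 new [(0,1)] -> total=18
Click 3 (1,3) count=2: revealed 0 new [(none)] -> total=18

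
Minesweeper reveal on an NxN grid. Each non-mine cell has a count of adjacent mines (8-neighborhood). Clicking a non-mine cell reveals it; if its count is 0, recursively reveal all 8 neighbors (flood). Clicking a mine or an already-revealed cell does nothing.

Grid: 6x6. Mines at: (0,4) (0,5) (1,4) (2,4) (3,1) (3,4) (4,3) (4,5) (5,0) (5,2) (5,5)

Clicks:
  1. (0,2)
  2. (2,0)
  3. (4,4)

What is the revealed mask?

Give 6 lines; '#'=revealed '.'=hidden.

Click 1 (0,2) count=0: revealed 12 new [(0,0) (0,1) (0,2) (0,3) (1,0) (1,1) (1,2) (1,3) (2,0) (2,1) (2,2) (2,3)] -> total=12
Click 2 (2,0) count=1: revealed 0 new [(none)] -> total=12
Click 3 (4,4) count=4: revealed 1 new [(4,4)] -> total=13

Answer: ####..
####..
####..
......
....#.
......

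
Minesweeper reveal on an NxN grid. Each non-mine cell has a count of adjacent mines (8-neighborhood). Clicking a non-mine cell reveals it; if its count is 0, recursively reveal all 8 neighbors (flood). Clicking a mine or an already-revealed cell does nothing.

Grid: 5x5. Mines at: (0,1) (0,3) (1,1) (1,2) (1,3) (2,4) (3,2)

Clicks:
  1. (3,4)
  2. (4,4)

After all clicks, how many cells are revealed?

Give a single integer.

Click 1 (3,4) count=1: revealed 1 new [(3,4)] -> total=1
Click 2 (4,4) count=0: revealed 3 new [(3,3) (4,3) (4,4)] -> total=4

Answer: 4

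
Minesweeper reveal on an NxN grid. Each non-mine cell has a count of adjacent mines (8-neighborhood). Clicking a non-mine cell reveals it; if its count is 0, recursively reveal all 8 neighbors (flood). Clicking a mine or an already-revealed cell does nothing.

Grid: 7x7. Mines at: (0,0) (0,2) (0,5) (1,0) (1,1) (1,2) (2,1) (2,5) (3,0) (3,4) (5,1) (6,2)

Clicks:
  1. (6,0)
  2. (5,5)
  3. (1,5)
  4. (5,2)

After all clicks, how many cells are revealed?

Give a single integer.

Answer: 17

Derivation:
Click 1 (6,0) count=1: revealed 1 new [(6,0)] -> total=1
Click 2 (5,5) count=0: revealed 14 new [(3,5) (3,6) (4,3) (4,4) (4,5) (4,6) (5,3) (5,4) (5,5) (5,6) (6,3) (6,4) (6,5) (6,6)] -> total=15
Click 3 (1,5) count=2: revealed 1 new [(1,5)] -> total=16
Click 4 (5,2) count=2: revealed 1 new [(5,2)] -> total=17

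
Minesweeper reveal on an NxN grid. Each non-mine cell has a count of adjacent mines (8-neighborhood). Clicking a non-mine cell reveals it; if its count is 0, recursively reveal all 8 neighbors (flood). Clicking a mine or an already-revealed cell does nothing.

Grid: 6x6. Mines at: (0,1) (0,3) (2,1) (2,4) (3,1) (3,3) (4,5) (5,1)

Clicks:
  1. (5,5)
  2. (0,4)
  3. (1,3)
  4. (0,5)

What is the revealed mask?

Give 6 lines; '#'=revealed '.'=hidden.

Click 1 (5,5) count=1: revealed 1 new [(5,5)] -> total=1
Click 2 (0,4) count=1: revealed 1 new [(0,4)] -> total=2
Click 3 (1,3) count=2: revealed 1 new [(1,3)] -> total=3
Click 4 (0,5) count=0: revealed 3 new [(0,5) (1,4) (1,5)] -> total=6

Answer: ....##
...###
......
......
......
.....#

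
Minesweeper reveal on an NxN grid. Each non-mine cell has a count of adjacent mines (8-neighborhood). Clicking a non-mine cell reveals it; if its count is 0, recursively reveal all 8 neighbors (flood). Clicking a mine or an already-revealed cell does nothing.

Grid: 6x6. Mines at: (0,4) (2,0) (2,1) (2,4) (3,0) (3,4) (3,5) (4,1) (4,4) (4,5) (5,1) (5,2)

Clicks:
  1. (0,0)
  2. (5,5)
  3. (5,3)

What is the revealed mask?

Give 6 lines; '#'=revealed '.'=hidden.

Answer: ####..
####..
......
......
......
...#.#

Derivation:
Click 1 (0,0) count=0: revealed 8 new [(0,0) (0,1) (0,2) (0,3) (1,0) (1,1) (1,2) (1,3)] -> total=8
Click 2 (5,5) count=2: revealed 1 new [(5,5)] -> total=9
Click 3 (5,3) count=2: revealed 1 new [(5,3)] -> total=10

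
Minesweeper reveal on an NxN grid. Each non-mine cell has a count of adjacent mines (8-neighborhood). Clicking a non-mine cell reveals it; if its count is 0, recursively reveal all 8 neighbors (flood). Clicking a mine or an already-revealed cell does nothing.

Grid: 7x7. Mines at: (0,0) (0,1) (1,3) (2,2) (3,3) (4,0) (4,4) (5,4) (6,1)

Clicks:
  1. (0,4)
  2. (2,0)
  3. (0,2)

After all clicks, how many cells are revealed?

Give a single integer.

Answer: 8

Derivation:
Click 1 (0,4) count=1: revealed 1 new [(0,4)] -> total=1
Click 2 (2,0) count=0: revealed 6 new [(1,0) (1,1) (2,0) (2,1) (3,0) (3,1)] -> total=7
Click 3 (0,2) count=2: revealed 1 new [(0,2)] -> total=8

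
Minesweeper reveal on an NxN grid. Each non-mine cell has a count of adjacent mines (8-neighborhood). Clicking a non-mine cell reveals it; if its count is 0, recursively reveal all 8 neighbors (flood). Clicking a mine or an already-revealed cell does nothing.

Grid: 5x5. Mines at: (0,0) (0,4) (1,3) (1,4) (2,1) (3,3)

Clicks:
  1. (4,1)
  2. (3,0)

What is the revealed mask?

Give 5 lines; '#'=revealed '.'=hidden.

Click 1 (4,1) count=0: revealed 6 new [(3,0) (3,1) (3,2) (4,0) (4,1) (4,2)] -> total=6
Click 2 (3,0) count=1: revealed 0 new [(none)] -> total=6

Answer: .....
.....
.....
###..
###..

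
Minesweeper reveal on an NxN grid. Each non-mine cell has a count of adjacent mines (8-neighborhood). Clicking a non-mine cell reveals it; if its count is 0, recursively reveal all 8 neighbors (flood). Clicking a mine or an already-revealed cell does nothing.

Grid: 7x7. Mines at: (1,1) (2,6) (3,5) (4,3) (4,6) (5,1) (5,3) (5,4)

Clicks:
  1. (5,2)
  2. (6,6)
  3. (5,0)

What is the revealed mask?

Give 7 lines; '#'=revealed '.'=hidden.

Click 1 (5,2) count=3: revealed 1 new [(5,2)] -> total=1
Click 2 (6,6) count=0: revealed 4 new [(5,5) (5,6) (6,5) (6,6)] -> total=5
Click 3 (5,0) count=1: revealed 1 new [(5,0)] -> total=6

Answer: .......
.......
.......
.......
.......
#.#..##
.....##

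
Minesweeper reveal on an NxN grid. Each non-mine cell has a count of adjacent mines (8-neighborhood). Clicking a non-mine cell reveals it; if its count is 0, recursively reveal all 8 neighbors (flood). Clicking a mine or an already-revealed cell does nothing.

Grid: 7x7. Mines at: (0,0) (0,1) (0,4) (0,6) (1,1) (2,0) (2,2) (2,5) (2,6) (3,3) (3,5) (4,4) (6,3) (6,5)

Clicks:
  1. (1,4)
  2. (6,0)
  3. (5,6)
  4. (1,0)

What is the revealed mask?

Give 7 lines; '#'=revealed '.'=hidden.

Answer: .......
#...#..
.......
###....
###....
###...#
###....

Derivation:
Click 1 (1,4) count=2: revealed 1 new [(1,4)] -> total=1
Click 2 (6,0) count=0: revealed 12 new [(3,0) (3,1) (3,2) (4,0) (4,1) (4,2) (5,0) (5,1) (5,2) (6,0) (6,1) (6,2)] -> total=13
Click 3 (5,6) count=1: revealed 1 new [(5,6)] -> total=14
Click 4 (1,0) count=4: revealed 1 new [(1,0)] -> total=15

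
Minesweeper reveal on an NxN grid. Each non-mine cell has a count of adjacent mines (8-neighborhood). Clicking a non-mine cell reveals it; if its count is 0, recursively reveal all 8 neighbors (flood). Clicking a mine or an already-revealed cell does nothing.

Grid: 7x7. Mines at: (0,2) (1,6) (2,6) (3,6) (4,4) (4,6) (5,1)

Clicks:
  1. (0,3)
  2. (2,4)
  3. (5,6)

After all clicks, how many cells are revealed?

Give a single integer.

Click 1 (0,3) count=1: revealed 1 new [(0,3)] -> total=1
Click 2 (2,4) count=0: revealed 26 new [(0,0) (0,1) (0,4) (0,5) (1,0) (1,1) (1,2) (1,3) (1,4) (1,5) (2,0) (2,1) (2,2) (2,3) (2,4) (2,5) (3,0) (3,1) (3,2) (3,3) (3,4) (3,5) (4,0) (4,1) (4,2) (4,3)] -> total=27
Click 3 (5,6) count=1: revealed 1 new [(5,6)] -> total=28

Answer: 28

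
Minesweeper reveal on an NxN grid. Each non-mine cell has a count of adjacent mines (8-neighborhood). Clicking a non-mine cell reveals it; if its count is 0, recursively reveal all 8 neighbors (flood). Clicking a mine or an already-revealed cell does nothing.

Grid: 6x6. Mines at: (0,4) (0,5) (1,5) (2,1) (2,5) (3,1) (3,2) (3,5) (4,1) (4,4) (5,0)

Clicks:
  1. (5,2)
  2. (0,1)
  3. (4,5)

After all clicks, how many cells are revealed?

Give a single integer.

Answer: 10

Derivation:
Click 1 (5,2) count=1: revealed 1 new [(5,2)] -> total=1
Click 2 (0,1) count=0: revealed 8 new [(0,0) (0,1) (0,2) (0,3) (1,0) (1,1) (1,2) (1,3)] -> total=9
Click 3 (4,5) count=2: revealed 1 new [(4,5)] -> total=10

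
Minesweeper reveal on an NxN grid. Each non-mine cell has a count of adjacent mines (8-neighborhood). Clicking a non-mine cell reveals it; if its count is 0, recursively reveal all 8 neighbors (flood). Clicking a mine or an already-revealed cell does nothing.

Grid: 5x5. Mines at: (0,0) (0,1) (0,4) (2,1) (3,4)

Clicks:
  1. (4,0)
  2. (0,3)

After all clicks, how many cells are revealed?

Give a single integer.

Click 1 (4,0) count=0: revealed 8 new [(3,0) (3,1) (3,2) (3,3) (4,0) (4,1) (4,2) (4,3)] -> total=8
Click 2 (0,3) count=1: revealed 1 new [(0,3)] -> total=9

Answer: 9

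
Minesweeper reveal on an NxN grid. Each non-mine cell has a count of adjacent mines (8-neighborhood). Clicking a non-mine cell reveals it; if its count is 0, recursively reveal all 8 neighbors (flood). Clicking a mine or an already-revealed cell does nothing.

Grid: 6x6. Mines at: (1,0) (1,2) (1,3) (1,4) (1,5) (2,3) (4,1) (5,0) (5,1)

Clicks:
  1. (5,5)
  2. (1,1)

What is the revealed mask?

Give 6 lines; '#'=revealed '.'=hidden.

Click 1 (5,5) count=0: revealed 14 new [(2,4) (2,5) (3,2) (3,3) (3,4) (3,5) (4,2) (4,3) (4,4) (4,5) (5,2) (5,3) (5,4) (5,5)] -> total=14
Click 2 (1,1) count=2: revealed 1 new [(1,1)] -> total=15

Answer: ......
.#....
....##
..####
..####
..####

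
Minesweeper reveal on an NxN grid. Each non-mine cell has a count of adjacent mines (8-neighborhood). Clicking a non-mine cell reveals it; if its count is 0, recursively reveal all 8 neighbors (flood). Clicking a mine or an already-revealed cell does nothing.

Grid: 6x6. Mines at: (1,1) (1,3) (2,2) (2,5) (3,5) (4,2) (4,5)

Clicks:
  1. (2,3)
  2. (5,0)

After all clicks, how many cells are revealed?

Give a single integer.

Click 1 (2,3) count=2: revealed 1 new [(2,3)] -> total=1
Click 2 (5,0) count=0: revealed 8 new [(2,0) (2,1) (3,0) (3,1) (4,0) (4,1) (5,0) (5,1)] -> total=9

Answer: 9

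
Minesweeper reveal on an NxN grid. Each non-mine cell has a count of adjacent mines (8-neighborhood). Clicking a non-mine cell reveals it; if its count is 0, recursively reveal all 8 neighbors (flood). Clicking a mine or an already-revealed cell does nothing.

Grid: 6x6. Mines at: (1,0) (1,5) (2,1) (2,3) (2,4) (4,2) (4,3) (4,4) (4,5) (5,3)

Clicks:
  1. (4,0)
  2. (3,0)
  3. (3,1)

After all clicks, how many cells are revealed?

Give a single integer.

Answer: 6

Derivation:
Click 1 (4,0) count=0: revealed 6 new [(3,0) (3,1) (4,0) (4,1) (5,0) (5,1)] -> total=6
Click 2 (3,0) count=1: revealed 0 new [(none)] -> total=6
Click 3 (3,1) count=2: revealed 0 new [(none)] -> total=6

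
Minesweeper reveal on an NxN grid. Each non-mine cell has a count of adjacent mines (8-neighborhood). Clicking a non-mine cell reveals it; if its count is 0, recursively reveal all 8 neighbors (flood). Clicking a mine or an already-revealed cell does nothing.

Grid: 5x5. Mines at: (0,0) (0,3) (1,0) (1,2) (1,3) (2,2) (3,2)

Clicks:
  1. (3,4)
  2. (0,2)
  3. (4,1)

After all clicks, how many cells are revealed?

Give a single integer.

Answer: 8

Derivation:
Click 1 (3,4) count=0: revealed 6 new [(2,3) (2,4) (3,3) (3,4) (4,3) (4,4)] -> total=6
Click 2 (0,2) count=3: revealed 1 new [(0,2)] -> total=7
Click 3 (4,1) count=1: revealed 1 new [(4,1)] -> total=8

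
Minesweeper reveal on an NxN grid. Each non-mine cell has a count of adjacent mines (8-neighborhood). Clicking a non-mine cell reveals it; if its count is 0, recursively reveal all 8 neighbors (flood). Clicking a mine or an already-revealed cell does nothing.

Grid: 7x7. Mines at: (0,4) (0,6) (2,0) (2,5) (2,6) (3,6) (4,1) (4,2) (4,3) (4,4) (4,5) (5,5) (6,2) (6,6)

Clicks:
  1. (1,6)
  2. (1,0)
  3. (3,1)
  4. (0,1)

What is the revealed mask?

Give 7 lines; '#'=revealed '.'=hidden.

Answer: ####...
#####.#
.####..
.####..
.......
.......
.......

Derivation:
Click 1 (1,6) count=3: revealed 1 new [(1,6)] -> total=1
Click 2 (1,0) count=1: revealed 1 new [(1,0)] -> total=2
Click 3 (3,1) count=3: revealed 1 new [(3,1)] -> total=3
Click 4 (0,1) count=0: revealed 15 new [(0,0) (0,1) (0,2) (0,3) (1,1) (1,2) (1,3) (1,4) (2,1) (2,2) (2,3) (2,4) (3,2) (3,3) (3,4)] -> total=18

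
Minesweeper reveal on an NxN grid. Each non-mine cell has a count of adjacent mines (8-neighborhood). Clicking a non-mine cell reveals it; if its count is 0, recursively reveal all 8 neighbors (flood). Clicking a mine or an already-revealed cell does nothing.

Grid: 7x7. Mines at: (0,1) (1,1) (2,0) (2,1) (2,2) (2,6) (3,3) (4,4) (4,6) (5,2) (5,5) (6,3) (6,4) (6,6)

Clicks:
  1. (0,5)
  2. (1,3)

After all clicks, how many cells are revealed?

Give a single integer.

Answer: 13

Derivation:
Click 1 (0,5) count=0: revealed 13 new [(0,2) (0,3) (0,4) (0,5) (0,6) (1,2) (1,3) (1,4) (1,5) (1,6) (2,3) (2,4) (2,5)] -> total=13
Click 2 (1,3) count=1: revealed 0 new [(none)] -> total=13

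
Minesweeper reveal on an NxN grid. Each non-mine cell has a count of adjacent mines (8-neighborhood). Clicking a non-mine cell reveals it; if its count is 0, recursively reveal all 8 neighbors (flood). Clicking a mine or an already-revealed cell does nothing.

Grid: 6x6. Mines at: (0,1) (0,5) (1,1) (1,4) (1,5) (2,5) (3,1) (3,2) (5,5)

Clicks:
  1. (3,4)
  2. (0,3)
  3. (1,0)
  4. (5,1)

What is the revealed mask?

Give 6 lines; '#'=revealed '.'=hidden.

Answer: ...#..
#.....
......
....#.
#####.
#####.

Derivation:
Click 1 (3,4) count=1: revealed 1 new [(3,4)] -> total=1
Click 2 (0,3) count=1: revealed 1 new [(0,3)] -> total=2
Click 3 (1,0) count=2: revealed 1 new [(1,0)] -> total=3
Click 4 (5,1) count=0: revealed 10 new [(4,0) (4,1) (4,2) (4,3) (4,4) (5,0) (5,1) (5,2) (5,3) (5,4)] -> total=13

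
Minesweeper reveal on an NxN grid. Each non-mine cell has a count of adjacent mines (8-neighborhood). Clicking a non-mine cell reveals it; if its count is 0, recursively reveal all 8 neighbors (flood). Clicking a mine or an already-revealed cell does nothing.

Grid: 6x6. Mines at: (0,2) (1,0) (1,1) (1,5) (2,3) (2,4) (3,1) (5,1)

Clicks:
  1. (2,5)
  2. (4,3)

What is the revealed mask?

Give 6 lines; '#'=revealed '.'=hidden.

Answer: ......
......
.....#
..####
..####
..####

Derivation:
Click 1 (2,5) count=2: revealed 1 new [(2,5)] -> total=1
Click 2 (4,3) count=0: revealed 12 new [(3,2) (3,3) (3,4) (3,5) (4,2) (4,3) (4,4) (4,5) (5,2) (5,3) (5,4) (5,5)] -> total=13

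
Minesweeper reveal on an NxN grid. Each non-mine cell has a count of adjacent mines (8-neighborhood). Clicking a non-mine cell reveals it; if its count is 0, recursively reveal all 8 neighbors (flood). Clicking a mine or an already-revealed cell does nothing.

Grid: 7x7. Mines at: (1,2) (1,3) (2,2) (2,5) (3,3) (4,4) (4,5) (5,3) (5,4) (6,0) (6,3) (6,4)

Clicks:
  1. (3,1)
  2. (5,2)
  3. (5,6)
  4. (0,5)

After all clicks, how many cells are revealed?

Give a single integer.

Answer: 9

Derivation:
Click 1 (3,1) count=1: revealed 1 new [(3,1)] -> total=1
Click 2 (5,2) count=2: revealed 1 new [(5,2)] -> total=2
Click 3 (5,6) count=1: revealed 1 new [(5,6)] -> total=3
Click 4 (0,5) count=0: revealed 6 new [(0,4) (0,5) (0,6) (1,4) (1,5) (1,6)] -> total=9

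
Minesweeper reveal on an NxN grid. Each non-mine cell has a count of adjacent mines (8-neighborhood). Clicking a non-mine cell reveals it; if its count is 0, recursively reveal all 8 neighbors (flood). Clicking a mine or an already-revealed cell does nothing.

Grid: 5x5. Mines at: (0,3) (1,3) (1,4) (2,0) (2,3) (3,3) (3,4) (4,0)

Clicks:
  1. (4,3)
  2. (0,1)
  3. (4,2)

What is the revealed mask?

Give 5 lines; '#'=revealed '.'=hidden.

Answer: ###..
###..
.....
.....
..##.

Derivation:
Click 1 (4,3) count=2: revealed 1 new [(4,3)] -> total=1
Click 2 (0,1) count=0: revealed 6 new [(0,0) (0,1) (0,2) (1,0) (1,1) (1,2)] -> total=7
Click 3 (4,2) count=1: revealed 1 new [(4,2)] -> total=8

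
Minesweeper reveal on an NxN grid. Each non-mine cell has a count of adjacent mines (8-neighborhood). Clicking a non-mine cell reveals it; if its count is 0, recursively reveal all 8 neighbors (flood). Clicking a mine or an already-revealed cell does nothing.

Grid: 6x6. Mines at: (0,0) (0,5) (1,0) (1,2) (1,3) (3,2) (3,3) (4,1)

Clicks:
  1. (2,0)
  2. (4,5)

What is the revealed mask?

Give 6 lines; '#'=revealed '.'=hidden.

Click 1 (2,0) count=1: revealed 1 new [(2,0)] -> total=1
Click 2 (4,5) count=0: revealed 14 new [(1,4) (1,5) (2,4) (2,5) (3,4) (3,5) (4,2) (4,3) (4,4) (4,5) (5,2) (5,3) (5,4) (5,5)] -> total=15

Answer: ......
....##
#...##
....##
..####
..####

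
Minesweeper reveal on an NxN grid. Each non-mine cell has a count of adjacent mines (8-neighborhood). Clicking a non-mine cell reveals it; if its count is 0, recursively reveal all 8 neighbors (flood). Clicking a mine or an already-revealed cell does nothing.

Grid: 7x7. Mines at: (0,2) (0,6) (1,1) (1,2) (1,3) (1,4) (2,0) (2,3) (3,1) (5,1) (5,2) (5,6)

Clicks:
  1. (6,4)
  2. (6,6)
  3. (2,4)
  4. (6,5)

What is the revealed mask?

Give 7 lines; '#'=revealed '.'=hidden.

Answer: .......
.....##
....###
...####
...####
...###.
...####

Derivation:
Click 1 (6,4) count=0: revealed 19 new [(1,5) (1,6) (2,4) (2,5) (2,6) (3,3) (3,4) (3,5) (3,6) (4,3) (4,4) (4,5) (4,6) (5,3) (5,4) (5,5) (6,3) (6,4) (6,5)] -> total=19
Click 2 (6,6) count=1: revealed 1 new [(6,6)] -> total=20
Click 3 (2,4) count=3: revealed 0 new [(none)] -> total=20
Click 4 (6,5) count=1: revealed 0 new [(none)] -> total=20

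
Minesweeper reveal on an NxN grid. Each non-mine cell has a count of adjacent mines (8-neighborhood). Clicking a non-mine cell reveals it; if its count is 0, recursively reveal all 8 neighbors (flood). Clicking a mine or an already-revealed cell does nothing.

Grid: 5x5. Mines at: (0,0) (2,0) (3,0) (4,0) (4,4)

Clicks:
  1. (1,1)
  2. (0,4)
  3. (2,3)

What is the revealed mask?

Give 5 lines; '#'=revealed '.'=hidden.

Click 1 (1,1) count=2: revealed 1 new [(1,1)] -> total=1
Click 2 (0,4) count=0: revealed 18 new [(0,1) (0,2) (0,3) (0,4) (1,2) (1,3) (1,4) (2,1) (2,2) (2,3) (2,4) (3,1) (3,2) (3,3) (3,4) (4,1) (4,2) (4,3)] -> total=19
Click 3 (2,3) count=0: revealed 0 new [(none)] -> total=19

Answer: .####
.####
.####
.####
.###.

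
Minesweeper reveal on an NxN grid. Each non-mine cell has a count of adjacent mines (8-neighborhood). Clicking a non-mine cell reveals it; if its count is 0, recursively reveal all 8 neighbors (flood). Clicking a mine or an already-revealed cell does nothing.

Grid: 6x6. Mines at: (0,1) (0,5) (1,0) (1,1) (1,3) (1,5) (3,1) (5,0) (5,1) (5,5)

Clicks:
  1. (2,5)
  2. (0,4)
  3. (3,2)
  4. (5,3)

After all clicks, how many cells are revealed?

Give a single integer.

Answer: 16

Derivation:
Click 1 (2,5) count=1: revealed 1 new [(2,5)] -> total=1
Click 2 (0,4) count=3: revealed 1 new [(0,4)] -> total=2
Click 3 (3,2) count=1: revealed 1 new [(3,2)] -> total=3
Click 4 (5,3) count=0: revealed 13 new [(2,2) (2,3) (2,4) (3,3) (3,4) (3,5) (4,2) (4,3) (4,4) (4,5) (5,2) (5,3) (5,4)] -> total=16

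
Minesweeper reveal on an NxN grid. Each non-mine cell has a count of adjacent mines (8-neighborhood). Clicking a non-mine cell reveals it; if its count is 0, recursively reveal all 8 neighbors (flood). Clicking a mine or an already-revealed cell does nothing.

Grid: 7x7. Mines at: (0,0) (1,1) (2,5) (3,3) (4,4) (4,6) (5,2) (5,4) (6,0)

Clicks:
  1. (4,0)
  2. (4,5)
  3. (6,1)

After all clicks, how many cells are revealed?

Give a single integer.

Click 1 (4,0) count=0: revealed 11 new [(2,0) (2,1) (2,2) (3,0) (3,1) (3,2) (4,0) (4,1) (4,2) (5,0) (5,1)] -> total=11
Click 2 (4,5) count=3: revealed 1 new [(4,5)] -> total=12
Click 3 (6,1) count=2: revealed 1 new [(6,1)] -> total=13

Answer: 13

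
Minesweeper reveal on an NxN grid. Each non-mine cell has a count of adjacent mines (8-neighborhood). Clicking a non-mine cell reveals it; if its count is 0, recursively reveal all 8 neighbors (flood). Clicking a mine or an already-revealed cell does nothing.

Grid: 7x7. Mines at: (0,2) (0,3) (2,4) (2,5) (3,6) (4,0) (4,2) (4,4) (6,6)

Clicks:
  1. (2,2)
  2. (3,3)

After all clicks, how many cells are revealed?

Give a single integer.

Click 1 (2,2) count=0: revealed 14 new [(0,0) (0,1) (1,0) (1,1) (1,2) (1,3) (2,0) (2,1) (2,2) (2,3) (3,0) (3,1) (3,2) (3,3)] -> total=14
Click 2 (3,3) count=3: revealed 0 new [(none)] -> total=14

Answer: 14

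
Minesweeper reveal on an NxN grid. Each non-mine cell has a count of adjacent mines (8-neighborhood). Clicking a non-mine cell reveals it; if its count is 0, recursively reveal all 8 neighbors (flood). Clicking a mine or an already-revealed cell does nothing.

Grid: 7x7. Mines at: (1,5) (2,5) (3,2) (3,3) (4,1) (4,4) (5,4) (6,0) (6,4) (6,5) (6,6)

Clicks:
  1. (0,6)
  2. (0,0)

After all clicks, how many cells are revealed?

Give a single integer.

Answer: 18

Derivation:
Click 1 (0,6) count=1: revealed 1 new [(0,6)] -> total=1
Click 2 (0,0) count=0: revealed 17 new [(0,0) (0,1) (0,2) (0,3) (0,4) (1,0) (1,1) (1,2) (1,3) (1,4) (2,0) (2,1) (2,2) (2,3) (2,4) (3,0) (3,1)] -> total=18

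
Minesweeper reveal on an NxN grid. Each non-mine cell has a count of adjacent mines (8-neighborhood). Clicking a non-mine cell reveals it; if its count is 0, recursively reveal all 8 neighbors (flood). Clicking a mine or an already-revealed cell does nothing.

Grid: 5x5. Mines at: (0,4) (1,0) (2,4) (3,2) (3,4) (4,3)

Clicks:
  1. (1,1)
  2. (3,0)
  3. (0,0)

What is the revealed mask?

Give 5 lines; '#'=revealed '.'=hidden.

Answer: #....
.#...
##...
##...
##...

Derivation:
Click 1 (1,1) count=1: revealed 1 new [(1,1)] -> total=1
Click 2 (3,0) count=0: revealed 6 new [(2,0) (2,1) (3,0) (3,1) (4,0) (4,1)] -> total=7
Click 3 (0,0) count=1: revealed 1 new [(0,0)] -> total=8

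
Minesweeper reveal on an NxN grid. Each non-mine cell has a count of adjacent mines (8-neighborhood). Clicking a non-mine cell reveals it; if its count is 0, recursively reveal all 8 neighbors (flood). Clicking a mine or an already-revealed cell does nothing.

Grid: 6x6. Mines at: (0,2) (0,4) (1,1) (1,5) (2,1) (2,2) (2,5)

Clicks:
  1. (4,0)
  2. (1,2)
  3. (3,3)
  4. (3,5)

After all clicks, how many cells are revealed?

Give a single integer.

Answer: 19

Derivation:
Click 1 (4,0) count=0: revealed 18 new [(3,0) (3,1) (3,2) (3,3) (3,4) (3,5) (4,0) (4,1) (4,2) (4,3) (4,4) (4,5) (5,0) (5,1) (5,2) (5,3) (5,4) (5,5)] -> total=18
Click 2 (1,2) count=4: revealed 1 new [(1,2)] -> total=19
Click 3 (3,3) count=1: revealed 0 new [(none)] -> total=19
Click 4 (3,5) count=1: revealed 0 new [(none)] -> total=19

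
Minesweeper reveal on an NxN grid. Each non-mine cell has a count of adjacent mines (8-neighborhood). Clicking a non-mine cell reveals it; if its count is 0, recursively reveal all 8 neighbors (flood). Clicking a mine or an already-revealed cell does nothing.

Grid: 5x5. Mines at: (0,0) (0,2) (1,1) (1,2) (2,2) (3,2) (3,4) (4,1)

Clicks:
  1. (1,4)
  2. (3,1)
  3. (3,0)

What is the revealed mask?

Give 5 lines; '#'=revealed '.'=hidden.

Click 1 (1,4) count=0: revealed 6 new [(0,3) (0,4) (1,3) (1,4) (2,3) (2,4)] -> total=6
Click 2 (3,1) count=3: revealed 1 new [(3,1)] -> total=7
Click 3 (3,0) count=1: revealed 1 new [(3,0)] -> total=8

Answer: ...##
...##
...##
##...
.....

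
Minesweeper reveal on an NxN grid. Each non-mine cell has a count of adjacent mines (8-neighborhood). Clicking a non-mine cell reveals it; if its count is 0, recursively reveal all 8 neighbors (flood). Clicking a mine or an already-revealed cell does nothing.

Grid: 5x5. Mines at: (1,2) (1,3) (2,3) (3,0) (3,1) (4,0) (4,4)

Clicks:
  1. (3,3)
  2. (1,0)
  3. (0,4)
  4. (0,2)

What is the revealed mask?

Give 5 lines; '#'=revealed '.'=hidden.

Answer: ###.#
##...
##...
...#.
.....

Derivation:
Click 1 (3,3) count=2: revealed 1 new [(3,3)] -> total=1
Click 2 (1,0) count=0: revealed 6 new [(0,0) (0,1) (1,0) (1,1) (2,0) (2,1)] -> total=7
Click 3 (0,4) count=1: revealed 1 new [(0,4)] -> total=8
Click 4 (0,2) count=2: revealed 1 new [(0,2)] -> total=9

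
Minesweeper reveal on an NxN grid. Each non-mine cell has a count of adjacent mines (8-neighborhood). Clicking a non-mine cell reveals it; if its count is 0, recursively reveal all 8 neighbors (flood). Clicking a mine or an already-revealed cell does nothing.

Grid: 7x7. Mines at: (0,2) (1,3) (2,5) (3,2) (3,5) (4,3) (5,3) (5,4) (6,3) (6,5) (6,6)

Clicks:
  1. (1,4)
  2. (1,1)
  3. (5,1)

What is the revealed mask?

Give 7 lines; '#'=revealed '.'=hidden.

Click 1 (1,4) count=2: revealed 1 new [(1,4)] -> total=1
Click 2 (1,1) count=1: revealed 1 new [(1,1)] -> total=2
Click 3 (5,1) count=0: revealed 16 new [(0,0) (0,1) (1,0) (2,0) (2,1) (3,0) (3,1) (4,0) (4,1) (4,2) (5,0) (5,1) (5,2) (6,0) (6,1) (6,2)] -> total=18

Answer: ##.....
##..#..
##.....
##.....
###....
###....
###....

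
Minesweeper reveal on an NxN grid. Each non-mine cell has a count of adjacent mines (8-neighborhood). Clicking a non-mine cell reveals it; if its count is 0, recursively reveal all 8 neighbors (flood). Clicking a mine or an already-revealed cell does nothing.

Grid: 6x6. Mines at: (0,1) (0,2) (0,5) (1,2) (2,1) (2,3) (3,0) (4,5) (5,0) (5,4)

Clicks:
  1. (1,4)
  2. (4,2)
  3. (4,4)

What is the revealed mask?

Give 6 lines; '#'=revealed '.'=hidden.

Click 1 (1,4) count=2: revealed 1 new [(1,4)] -> total=1
Click 2 (4,2) count=0: revealed 9 new [(3,1) (3,2) (3,3) (4,1) (4,2) (4,3) (5,1) (5,2) (5,3)] -> total=10
Click 3 (4,4) count=2: revealed 1 new [(4,4)] -> total=11

Answer: ......
....#.
......
.###..
.####.
.###..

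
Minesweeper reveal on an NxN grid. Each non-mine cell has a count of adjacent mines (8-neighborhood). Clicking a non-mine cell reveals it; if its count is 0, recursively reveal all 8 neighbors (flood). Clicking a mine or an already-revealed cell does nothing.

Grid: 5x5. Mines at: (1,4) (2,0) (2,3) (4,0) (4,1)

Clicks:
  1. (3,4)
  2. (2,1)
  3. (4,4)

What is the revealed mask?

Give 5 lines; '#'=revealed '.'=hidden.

Click 1 (3,4) count=1: revealed 1 new [(3,4)] -> total=1
Click 2 (2,1) count=1: revealed 1 new [(2,1)] -> total=2
Click 3 (4,4) count=0: revealed 5 new [(3,2) (3,3) (4,2) (4,3) (4,4)] -> total=7

Answer: .....
.....
.#...
..###
..###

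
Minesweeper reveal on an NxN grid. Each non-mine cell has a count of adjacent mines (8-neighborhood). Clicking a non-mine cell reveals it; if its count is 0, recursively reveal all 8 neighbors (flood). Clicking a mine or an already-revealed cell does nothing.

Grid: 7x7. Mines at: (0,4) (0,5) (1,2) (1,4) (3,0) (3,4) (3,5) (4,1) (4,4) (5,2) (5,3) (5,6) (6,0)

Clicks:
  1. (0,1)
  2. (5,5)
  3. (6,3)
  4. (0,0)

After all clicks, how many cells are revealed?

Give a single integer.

Click 1 (0,1) count=1: revealed 1 new [(0,1)] -> total=1
Click 2 (5,5) count=2: revealed 1 new [(5,5)] -> total=2
Click 3 (6,3) count=2: revealed 1 new [(6,3)] -> total=3
Click 4 (0,0) count=0: revealed 5 new [(0,0) (1,0) (1,1) (2,0) (2,1)] -> total=8

Answer: 8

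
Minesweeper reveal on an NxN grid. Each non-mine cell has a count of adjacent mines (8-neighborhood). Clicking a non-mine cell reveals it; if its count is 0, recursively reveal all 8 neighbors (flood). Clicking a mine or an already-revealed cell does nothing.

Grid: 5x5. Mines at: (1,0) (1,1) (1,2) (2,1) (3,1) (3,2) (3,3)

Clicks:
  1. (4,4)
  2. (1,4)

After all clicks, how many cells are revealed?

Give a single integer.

Click 1 (4,4) count=1: revealed 1 new [(4,4)] -> total=1
Click 2 (1,4) count=0: revealed 6 new [(0,3) (0,4) (1,3) (1,4) (2,3) (2,4)] -> total=7

Answer: 7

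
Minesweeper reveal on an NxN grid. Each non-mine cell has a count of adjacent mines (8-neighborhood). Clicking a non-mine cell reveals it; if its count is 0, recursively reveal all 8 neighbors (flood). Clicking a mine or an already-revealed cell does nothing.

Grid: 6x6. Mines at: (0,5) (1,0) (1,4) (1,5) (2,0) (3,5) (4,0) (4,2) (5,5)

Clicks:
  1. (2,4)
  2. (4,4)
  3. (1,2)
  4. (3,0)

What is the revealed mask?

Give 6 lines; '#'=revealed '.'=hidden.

Click 1 (2,4) count=3: revealed 1 new [(2,4)] -> total=1
Click 2 (4,4) count=2: revealed 1 new [(4,4)] -> total=2
Click 3 (1,2) count=0: revealed 12 new [(0,1) (0,2) (0,3) (1,1) (1,2) (1,3) (2,1) (2,2) (2,3) (3,1) (3,2) (3,3)] -> total=14
Click 4 (3,0) count=2: revealed 1 new [(3,0)] -> total=15

Answer: .###..
.###..
.####.
####..
....#.
......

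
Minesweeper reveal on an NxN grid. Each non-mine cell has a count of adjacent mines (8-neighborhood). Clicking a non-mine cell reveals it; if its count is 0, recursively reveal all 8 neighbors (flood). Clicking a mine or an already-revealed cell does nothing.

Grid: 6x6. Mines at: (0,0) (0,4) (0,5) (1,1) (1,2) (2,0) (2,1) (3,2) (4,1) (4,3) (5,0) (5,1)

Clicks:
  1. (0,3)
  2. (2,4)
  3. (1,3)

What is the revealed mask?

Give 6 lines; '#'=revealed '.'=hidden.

Click 1 (0,3) count=2: revealed 1 new [(0,3)] -> total=1
Click 2 (2,4) count=0: revealed 13 new [(1,3) (1,4) (1,5) (2,3) (2,4) (2,5) (3,3) (3,4) (3,5) (4,4) (4,5) (5,4) (5,5)] -> total=14
Click 3 (1,3) count=2: revealed 0 new [(none)] -> total=14

Answer: ...#..
...###
...###
...###
....##
....##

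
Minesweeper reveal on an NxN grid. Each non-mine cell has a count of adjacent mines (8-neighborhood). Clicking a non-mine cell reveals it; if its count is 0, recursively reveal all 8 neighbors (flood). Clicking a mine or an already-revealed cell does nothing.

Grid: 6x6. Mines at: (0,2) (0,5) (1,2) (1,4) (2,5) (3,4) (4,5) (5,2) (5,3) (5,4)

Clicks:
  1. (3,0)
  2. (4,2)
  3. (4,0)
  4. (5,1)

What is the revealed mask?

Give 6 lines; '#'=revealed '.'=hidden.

Answer: ##....
##....
####..
####..
####..
##....

Derivation:
Click 1 (3,0) count=0: revealed 18 new [(0,0) (0,1) (1,0) (1,1) (2,0) (2,1) (2,2) (2,3) (3,0) (3,1) (3,2) (3,3) (4,0) (4,1) (4,2) (4,3) (5,0) (5,1)] -> total=18
Click 2 (4,2) count=2: revealed 0 new [(none)] -> total=18
Click 3 (4,0) count=0: revealed 0 new [(none)] -> total=18
Click 4 (5,1) count=1: revealed 0 new [(none)] -> total=18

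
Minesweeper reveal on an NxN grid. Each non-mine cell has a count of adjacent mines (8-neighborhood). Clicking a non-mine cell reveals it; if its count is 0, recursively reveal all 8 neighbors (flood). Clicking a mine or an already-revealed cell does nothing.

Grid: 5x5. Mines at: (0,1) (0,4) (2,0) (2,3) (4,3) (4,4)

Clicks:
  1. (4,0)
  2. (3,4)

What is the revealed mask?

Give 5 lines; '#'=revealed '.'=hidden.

Answer: .....
.....
.....
###.#
###..

Derivation:
Click 1 (4,0) count=0: revealed 6 new [(3,0) (3,1) (3,2) (4,0) (4,1) (4,2)] -> total=6
Click 2 (3,4) count=3: revealed 1 new [(3,4)] -> total=7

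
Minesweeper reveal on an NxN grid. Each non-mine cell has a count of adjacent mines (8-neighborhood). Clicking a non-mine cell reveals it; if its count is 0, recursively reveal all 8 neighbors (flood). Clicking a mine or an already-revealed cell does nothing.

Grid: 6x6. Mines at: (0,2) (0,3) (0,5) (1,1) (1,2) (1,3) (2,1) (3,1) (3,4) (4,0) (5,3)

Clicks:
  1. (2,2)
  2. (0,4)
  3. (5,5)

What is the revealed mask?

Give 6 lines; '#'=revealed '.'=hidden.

Click 1 (2,2) count=5: revealed 1 new [(2,2)] -> total=1
Click 2 (0,4) count=3: revealed 1 new [(0,4)] -> total=2
Click 3 (5,5) count=0: revealed 4 new [(4,4) (4,5) (5,4) (5,5)] -> total=6

Answer: ....#.
......
..#...
......
....##
....##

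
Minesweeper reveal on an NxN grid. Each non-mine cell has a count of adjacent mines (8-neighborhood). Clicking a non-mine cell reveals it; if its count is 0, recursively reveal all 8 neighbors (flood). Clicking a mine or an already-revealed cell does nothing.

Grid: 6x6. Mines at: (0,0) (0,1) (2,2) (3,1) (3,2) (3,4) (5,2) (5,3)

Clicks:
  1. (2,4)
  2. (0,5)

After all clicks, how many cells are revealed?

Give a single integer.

Answer: 11

Derivation:
Click 1 (2,4) count=1: revealed 1 new [(2,4)] -> total=1
Click 2 (0,5) count=0: revealed 10 new [(0,2) (0,3) (0,4) (0,5) (1,2) (1,3) (1,4) (1,5) (2,3) (2,5)] -> total=11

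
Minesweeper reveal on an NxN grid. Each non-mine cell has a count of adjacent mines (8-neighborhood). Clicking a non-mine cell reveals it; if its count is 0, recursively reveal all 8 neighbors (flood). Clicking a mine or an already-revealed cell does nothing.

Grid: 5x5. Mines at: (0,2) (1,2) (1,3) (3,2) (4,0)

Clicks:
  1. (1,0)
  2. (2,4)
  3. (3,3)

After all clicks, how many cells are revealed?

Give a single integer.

Answer: 10

Derivation:
Click 1 (1,0) count=0: revealed 8 new [(0,0) (0,1) (1,0) (1,1) (2,0) (2,1) (3,0) (3,1)] -> total=8
Click 2 (2,4) count=1: revealed 1 new [(2,4)] -> total=9
Click 3 (3,3) count=1: revealed 1 new [(3,3)] -> total=10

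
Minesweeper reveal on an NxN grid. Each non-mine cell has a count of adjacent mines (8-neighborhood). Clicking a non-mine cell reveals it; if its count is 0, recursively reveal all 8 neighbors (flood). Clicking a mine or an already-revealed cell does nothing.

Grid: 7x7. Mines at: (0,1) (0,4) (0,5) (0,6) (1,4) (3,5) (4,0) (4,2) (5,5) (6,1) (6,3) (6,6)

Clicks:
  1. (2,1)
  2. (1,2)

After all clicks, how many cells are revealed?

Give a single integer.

Answer: 12

Derivation:
Click 1 (2,1) count=0: revealed 12 new [(1,0) (1,1) (1,2) (1,3) (2,0) (2,1) (2,2) (2,3) (3,0) (3,1) (3,2) (3,3)] -> total=12
Click 2 (1,2) count=1: revealed 0 new [(none)] -> total=12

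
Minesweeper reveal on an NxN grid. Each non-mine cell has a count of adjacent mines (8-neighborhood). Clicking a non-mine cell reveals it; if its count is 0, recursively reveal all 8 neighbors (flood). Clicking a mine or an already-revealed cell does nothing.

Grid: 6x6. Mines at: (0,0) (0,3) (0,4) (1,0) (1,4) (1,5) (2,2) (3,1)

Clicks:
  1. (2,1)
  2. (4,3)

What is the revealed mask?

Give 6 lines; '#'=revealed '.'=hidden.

Answer: ......
......
.#.###
..####
######
######

Derivation:
Click 1 (2,1) count=3: revealed 1 new [(2,1)] -> total=1
Click 2 (4,3) count=0: revealed 19 new [(2,3) (2,4) (2,5) (3,2) (3,3) (3,4) (3,5) (4,0) (4,1) (4,2) (4,3) (4,4) (4,5) (5,0) (5,1) (5,2) (5,3) (5,4) (5,5)] -> total=20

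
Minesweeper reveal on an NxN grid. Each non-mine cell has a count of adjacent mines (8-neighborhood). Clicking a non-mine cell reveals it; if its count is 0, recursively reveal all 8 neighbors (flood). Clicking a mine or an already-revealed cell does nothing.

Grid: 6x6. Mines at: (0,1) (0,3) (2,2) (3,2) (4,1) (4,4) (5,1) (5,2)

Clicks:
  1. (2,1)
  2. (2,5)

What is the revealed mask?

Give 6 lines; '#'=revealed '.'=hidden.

Answer: ....##
...###
.#.###
...###
......
......

Derivation:
Click 1 (2,1) count=2: revealed 1 new [(2,1)] -> total=1
Click 2 (2,5) count=0: revealed 11 new [(0,4) (0,5) (1,3) (1,4) (1,5) (2,3) (2,4) (2,5) (3,3) (3,4) (3,5)] -> total=12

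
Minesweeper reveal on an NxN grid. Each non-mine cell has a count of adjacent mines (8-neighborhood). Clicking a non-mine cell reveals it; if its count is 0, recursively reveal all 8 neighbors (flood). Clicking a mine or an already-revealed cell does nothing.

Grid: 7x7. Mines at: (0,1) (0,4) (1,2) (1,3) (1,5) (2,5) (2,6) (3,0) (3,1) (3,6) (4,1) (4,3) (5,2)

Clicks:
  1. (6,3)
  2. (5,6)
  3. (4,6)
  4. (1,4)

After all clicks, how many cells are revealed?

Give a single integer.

Answer: 12

Derivation:
Click 1 (6,3) count=1: revealed 1 new [(6,3)] -> total=1
Click 2 (5,6) count=0: revealed 10 new [(4,4) (4,5) (4,6) (5,3) (5,4) (5,5) (5,6) (6,4) (6,5) (6,6)] -> total=11
Click 3 (4,6) count=1: revealed 0 new [(none)] -> total=11
Click 4 (1,4) count=4: revealed 1 new [(1,4)] -> total=12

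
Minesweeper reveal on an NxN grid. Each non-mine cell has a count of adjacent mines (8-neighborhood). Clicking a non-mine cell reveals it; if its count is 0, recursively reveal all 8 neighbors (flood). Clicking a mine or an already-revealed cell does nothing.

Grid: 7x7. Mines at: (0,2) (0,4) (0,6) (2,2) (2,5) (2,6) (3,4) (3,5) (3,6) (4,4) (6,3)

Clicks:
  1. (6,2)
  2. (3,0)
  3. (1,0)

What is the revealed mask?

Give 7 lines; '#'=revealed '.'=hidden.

Answer: ##.....
##.....
##.....
####...
####...
####...
###....

Derivation:
Click 1 (6,2) count=1: revealed 1 new [(6,2)] -> total=1
Click 2 (3,0) count=0: revealed 20 new [(0,0) (0,1) (1,0) (1,1) (2,0) (2,1) (3,0) (3,1) (3,2) (3,3) (4,0) (4,1) (4,2) (4,3) (5,0) (5,1) (5,2) (5,3) (6,0) (6,1)] -> total=21
Click 3 (1,0) count=0: revealed 0 new [(none)] -> total=21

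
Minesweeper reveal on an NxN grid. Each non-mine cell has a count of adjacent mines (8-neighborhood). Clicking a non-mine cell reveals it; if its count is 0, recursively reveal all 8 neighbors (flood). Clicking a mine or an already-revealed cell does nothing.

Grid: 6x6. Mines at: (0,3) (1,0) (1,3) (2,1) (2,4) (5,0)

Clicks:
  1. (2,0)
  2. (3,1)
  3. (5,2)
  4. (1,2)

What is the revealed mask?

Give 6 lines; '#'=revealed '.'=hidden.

Answer: ......
..#...
#.....
.#####
.#####
.#####

Derivation:
Click 1 (2,0) count=2: revealed 1 new [(2,0)] -> total=1
Click 2 (3,1) count=1: revealed 1 new [(3,1)] -> total=2
Click 3 (5,2) count=0: revealed 14 new [(3,2) (3,3) (3,4) (3,5) (4,1) (4,2) (4,3) (4,4) (4,5) (5,1) (5,2) (5,3) (5,4) (5,5)] -> total=16
Click 4 (1,2) count=3: revealed 1 new [(1,2)] -> total=17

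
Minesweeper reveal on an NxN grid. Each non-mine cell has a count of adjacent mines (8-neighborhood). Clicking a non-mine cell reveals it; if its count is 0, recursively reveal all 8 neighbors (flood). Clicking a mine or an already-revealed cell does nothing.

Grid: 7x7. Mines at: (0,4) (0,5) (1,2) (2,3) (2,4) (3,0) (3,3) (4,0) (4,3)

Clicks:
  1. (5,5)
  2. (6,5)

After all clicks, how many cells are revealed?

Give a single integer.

Click 1 (5,5) count=0: revealed 24 new [(1,5) (1,6) (2,5) (2,6) (3,4) (3,5) (3,6) (4,4) (4,5) (4,6) (5,0) (5,1) (5,2) (5,3) (5,4) (5,5) (5,6) (6,0) (6,1) (6,2) (6,3) (6,4) (6,5) (6,6)] -> total=24
Click 2 (6,5) count=0: revealed 0 new [(none)] -> total=24

Answer: 24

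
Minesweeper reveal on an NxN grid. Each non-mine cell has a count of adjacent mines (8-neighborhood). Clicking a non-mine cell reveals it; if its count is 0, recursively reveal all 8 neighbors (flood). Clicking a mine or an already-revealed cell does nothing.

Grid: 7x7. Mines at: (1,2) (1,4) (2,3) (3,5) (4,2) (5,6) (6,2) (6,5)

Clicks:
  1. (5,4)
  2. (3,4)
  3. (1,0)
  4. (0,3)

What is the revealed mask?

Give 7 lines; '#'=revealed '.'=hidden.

Answer: ##.#...
##.....
##.....
##..#..
##.....
##..#..
##.....

Derivation:
Click 1 (5,4) count=1: revealed 1 new [(5,4)] -> total=1
Click 2 (3,4) count=2: revealed 1 new [(3,4)] -> total=2
Click 3 (1,0) count=0: revealed 14 new [(0,0) (0,1) (1,0) (1,1) (2,0) (2,1) (3,0) (3,1) (4,0) (4,1) (5,0) (5,1) (6,0) (6,1)] -> total=16
Click 4 (0,3) count=2: revealed 1 new [(0,3)] -> total=17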